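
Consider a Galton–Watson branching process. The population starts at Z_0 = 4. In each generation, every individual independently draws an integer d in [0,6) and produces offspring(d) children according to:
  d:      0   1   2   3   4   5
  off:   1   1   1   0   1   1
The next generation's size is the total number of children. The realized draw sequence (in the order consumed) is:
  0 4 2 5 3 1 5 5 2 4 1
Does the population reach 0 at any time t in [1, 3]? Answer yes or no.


no

gen 0: Z_0=4, draws=[0, 4, 2, 5], offspring=[1, 1, 1, 1], Z_1=4
gen 1: Z_1=4, draws=[3, 1, 5, 5], offspring=[0, 1, 1, 1], Z_2=3
gen 2: Z_2=3, draws=[2, 4, 1], offspring=[1, 1, 1], Z_3=3


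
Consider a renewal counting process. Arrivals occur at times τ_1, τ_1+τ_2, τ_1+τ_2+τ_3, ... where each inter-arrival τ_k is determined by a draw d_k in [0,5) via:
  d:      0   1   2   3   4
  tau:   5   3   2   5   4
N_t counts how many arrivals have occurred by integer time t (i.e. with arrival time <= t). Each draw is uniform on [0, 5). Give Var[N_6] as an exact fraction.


3164/15625

Inter-arrival values over d=0..4: [5, 3, 2, 5, 4]
Each d has probability 1/5, so the pmf of τ is: f(2) = 1/5, f(3) = 1/5, f(4) = 1/5, f(5) = 2/5
Let p_n(j) = P(N_n = j), with p_0 = [1]. Condition on τ_1: p_n(0) = P(τ > n), and for j >= 1, p_n(j) = Σ_{k<=n} f(k)·p_{n−k}(j−1)
p_1 = [1]  (j = 0)
p_2 = [4/5, 1/5]  (j = 0..1)
p_3 = [3/5, 2/5]  (j = 0..1)
p_4 = [2/5, 14/25, 1/25]  (j = 0..2)
p_5 = [0, 22/25, 3/25]  (j = 0..2)
p_6 = [0, 19/25, 29/125, 1/125]  (j = 0..3)
E[N_6] = Σ j·p_6(j) = 156/125;  E[N_6²] = Σ j²·p_6(j) = 44/25
Var[N_6] = 44/25 − (156/125)² = 3164/15625


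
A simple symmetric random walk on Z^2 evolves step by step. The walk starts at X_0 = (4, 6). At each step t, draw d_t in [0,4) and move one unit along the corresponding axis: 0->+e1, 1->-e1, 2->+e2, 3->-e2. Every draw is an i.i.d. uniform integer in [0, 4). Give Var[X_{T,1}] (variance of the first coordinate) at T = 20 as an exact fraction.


10

Outcome values over d=0..3: [1, -1, 0, 0]
Σy = 0, Σy² = 2, M = 4
μ = 0/4 = 0,  σ² = 2/4 − (0)² = 1/2
Independent increments: Var[X_20] = 20·σ² = 20·(1/2) = 10


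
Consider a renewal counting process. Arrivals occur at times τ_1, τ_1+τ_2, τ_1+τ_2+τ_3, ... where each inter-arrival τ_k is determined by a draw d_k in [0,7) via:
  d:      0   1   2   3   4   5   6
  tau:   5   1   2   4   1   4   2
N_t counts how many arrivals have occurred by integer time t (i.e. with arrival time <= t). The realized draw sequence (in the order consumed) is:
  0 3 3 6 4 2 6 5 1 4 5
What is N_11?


2

draw d_1=0: τ_1=5, arrival time A_1=5
draw d_2=3: τ_2=4, arrival time A_2=9
draw d_3=3: τ_3=4, arrival time A_3=13
draw d_4=6: τ_4=2, arrival time A_4=15
draw d_5=4: τ_5=1, arrival time A_5=16
draw d_6=2: τ_6=2, arrival time A_6=18
draw d_7=6: τ_7=2, arrival time A_7=20
draw d_8=5: τ_8=4, arrival time A_8=24
draw d_9=1: τ_9=1, arrival time A_9=25
draw d_10=4: τ_10=1, arrival time A_10=26
draw d_11=5: τ_11=4, arrival time A_11=30
N_t over t=0..11: 0:0 1:0 2:0 3:0 4:0 5:1 6:1 7:1 8:1 9:2 10:2 11:2


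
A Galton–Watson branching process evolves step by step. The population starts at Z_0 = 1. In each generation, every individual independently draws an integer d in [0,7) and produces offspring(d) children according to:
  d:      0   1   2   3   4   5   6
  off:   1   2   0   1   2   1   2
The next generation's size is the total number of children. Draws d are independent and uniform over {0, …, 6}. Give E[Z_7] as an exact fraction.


4782969/823543

Outcome values over d=0..6: [1, 2, 0, 1, 2, 1, 2]
Σy = 9, Σy² = 15, M = 7
μ = 9/7 = 9/7,  σ² = 15/7 − (9/7)² = 24/49
E[Z_0] = 1
E[Z_1] = 9/7·E[Z_0] = 9/7
E[Z_2] = 9/7·E[Z_1] = 81/49
E[Z_3] = 9/7·E[Z_2] = 729/343
E[Z_4] = 9/7·E[Z_3] = 6561/2401
E[Z_5] = 9/7·E[Z_4] = 59049/16807
E[Z_6] = 9/7·E[Z_5] = 531441/117649
E[Z_7] = 9/7·E[Z_6] = 4782969/823543


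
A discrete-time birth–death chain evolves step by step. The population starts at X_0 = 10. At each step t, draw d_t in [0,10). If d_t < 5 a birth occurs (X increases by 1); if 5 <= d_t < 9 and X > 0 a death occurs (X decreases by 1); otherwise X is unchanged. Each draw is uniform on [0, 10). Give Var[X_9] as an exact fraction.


801/100

X can drop by at most 1 per step and X_0 = 10 > T = 9, so X_t >= 10 − t >= 1 > 0 for every t <= 9: the floor at 0 (the 'and X > 0' condition) never binds. Hence X_9 = X_0 + Σ_{t<9} Y_t with i.i.d. increments Y_t = y(d_t) ∈ {+1, −1, 0}.
Outcome values over d=0..9: [1, 1, 1, 1, 1, -1, -1, -1, -1, 0]
Σy = 1, Σy² = 9, M = 10
μ = 1/10 = 1/10,  σ² = 9/10 − (1/10)² = 89/100
Independent increments: Var[X_9] = 9·σ² = 9·(89/100) = 801/100


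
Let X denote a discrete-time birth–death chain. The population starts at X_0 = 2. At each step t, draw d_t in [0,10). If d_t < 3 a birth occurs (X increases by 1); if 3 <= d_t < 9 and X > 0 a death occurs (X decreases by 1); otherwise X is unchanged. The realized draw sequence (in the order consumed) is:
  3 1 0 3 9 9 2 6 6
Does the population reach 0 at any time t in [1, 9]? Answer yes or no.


no

t=0: X=2, d=3 → death, X_1=1
t=1: X=1, d=1 → birth, X_2=2
t=2: X=2, d=0 → birth, X_3=3
t=3: X=3, d=3 → death, X_4=2
t=4: X=2, d=9 → hold, X_5=2
t=5: X=2, d=9 → hold, X_6=2
t=6: X=2, d=2 → birth, X_7=3
t=7: X=3, d=6 → death, X_8=2
t=8: X=2, d=6 → death, X_9=1


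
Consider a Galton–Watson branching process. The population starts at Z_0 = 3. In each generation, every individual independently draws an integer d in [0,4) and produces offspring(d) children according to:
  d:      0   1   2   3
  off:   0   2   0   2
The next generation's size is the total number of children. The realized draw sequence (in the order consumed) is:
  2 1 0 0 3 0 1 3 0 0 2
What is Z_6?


gen 0: Z_0=3, draws=[2, 1, 0], offspring=[0, 2, 0], Z_1=2
gen 1: Z_1=2, draws=[0, 3], offspring=[0, 2], Z_2=2
gen 2: Z_2=2, draws=[0, 1], offspring=[0, 2], Z_3=2
gen 3: Z_3=2, draws=[3, 0], offspring=[2, 0], Z_4=2
gen 4: Z_4=2, draws=[0, 2], offspring=[0, 0], Z_5=0
gen 5: Z_5=0, draws=[], offspring=[], Z_6=0

0


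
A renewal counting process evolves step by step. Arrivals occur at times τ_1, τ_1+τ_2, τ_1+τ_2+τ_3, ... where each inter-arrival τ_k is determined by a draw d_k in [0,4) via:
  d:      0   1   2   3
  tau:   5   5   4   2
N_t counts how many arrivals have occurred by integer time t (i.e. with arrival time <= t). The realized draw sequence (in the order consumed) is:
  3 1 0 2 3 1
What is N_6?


draw d_1=3: τ_1=2, arrival time A_1=2
draw d_2=1: τ_2=5, arrival time A_2=7
draw d_3=0: τ_3=5, arrival time A_3=12
draw d_4=2: τ_4=4, arrival time A_4=16
draw d_5=3: τ_5=2, arrival time A_5=18
draw d_6=1: τ_6=5, arrival time A_6=23
N_t over t=0..6: 0:0 1:0 2:1 3:1 4:1 5:1 6:1

1


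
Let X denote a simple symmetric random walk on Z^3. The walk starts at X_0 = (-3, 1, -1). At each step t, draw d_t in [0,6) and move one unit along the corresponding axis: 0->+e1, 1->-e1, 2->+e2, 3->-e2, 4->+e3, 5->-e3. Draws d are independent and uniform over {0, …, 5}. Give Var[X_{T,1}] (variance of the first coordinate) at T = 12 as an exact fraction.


4

Outcome values over d=0..5: [1, -1, 0, 0, 0, 0]
Σy = 0, Σy² = 2, M = 6
μ = 0/6 = 0,  σ² = 2/6 − (0)² = 1/3
Independent increments: Var[X_12] = 12·σ² = 12·(1/3) = 4


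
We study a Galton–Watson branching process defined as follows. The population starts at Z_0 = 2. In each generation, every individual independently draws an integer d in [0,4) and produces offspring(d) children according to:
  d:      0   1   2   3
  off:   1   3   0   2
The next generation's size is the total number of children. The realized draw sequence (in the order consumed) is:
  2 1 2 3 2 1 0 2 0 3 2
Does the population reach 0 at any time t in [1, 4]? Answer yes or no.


gen 0: Z_0=2, draws=[2, 1], offspring=[0, 3], Z_1=3
gen 1: Z_1=3, draws=[2, 3, 2], offspring=[0, 2, 0], Z_2=2
gen 2: Z_2=2, draws=[1, 0], offspring=[3, 1], Z_3=4
gen 3: Z_3=4, draws=[2, 0, 3, 2], offspring=[0, 1, 2, 0], Z_4=3

no


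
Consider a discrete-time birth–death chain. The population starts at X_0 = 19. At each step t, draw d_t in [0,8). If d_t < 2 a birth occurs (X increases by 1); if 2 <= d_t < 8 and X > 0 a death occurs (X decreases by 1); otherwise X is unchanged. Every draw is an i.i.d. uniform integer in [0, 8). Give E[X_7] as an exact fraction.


X can drop by at most 1 per step and X_0 = 19 > T = 7, so X_t >= 19 − t >= 12 > 0 for every t <= 7: the floor at 0 (the 'and X > 0' condition) never binds. Hence X_7 = X_0 + Σ_{t<7} Y_t with i.i.d. increments Y_t = y(d_t) ∈ {+1, −1, 0}.
Outcome values over d=0..7: [1, 1, -1, -1, -1, -1, -1, -1]
Σy = -4, Σy² = 8, M = 8
μ = -4/8 = -1/2,  σ² = 8/8 − (-1/2)² = 3/4
E[X_7] = 19 + 7·(-1/2) = 31/2

31/2


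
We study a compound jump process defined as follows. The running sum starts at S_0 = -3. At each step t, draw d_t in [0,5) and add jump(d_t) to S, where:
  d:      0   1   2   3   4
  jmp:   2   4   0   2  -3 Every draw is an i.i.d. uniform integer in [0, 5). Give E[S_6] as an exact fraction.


Outcome values over d=0..4: [2, 4, 0, 2, -3]
Σy = 5, Σy² = 33, M = 5
μ = 5/5 = 1,  σ² = 33/5 − (1)² = 28/5
E[S_6] = -3 + 6·(1) = 3

3


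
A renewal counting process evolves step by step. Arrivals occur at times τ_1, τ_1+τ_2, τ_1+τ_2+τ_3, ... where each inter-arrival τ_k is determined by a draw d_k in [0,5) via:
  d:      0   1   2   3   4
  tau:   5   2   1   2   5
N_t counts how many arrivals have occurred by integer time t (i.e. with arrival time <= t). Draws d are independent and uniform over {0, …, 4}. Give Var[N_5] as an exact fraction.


5984434/9765625

Inter-arrival values over d=0..4: [5, 2, 1, 2, 5]
Each d has probability 1/5, so the pmf of τ is: f(1) = 1/5, f(2) = 2/5, f(5) = 2/5
Let p_n(j) = P(N_n = j), with p_0 = [1]. Condition on τ_1: p_n(0) = P(τ > n), and for j >= 1, p_n(j) = Σ_{k<=n} f(k)·p_{n−k}(j−1)
p_1 = [4/5, 1/5]  (j = 0..1)
p_2 = [2/5, 14/25, 1/25]  (j = 0..2)
p_3 = [2/5, 2/5, 24/125, 1/125]  (j = 0..3)
p_4 = [2/5, 6/25, 38/125, 34/625, 1/625]  (j = 0..4)
p_5 = [0, 16/25, 26/125, 86/625, 44/3125, 1/3125]  (j = 0..5)
E[N_5] = Σ j·p_5(j) = 4771/3125;  E[N_5²] = Σ j²·p_5(j) = 9199/3125
Var[N_5] = 9199/3125 − (4771/3125)² = 5984434/9765625


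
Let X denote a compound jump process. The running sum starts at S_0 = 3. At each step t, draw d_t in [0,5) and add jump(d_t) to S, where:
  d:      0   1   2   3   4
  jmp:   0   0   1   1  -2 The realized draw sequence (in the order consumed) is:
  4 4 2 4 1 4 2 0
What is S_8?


-3

t=0: S=3, d=4, jump=-2, S_1=1
t=1: S=1, d=4, jump=-2, S_2=-1
t=2: S=-1, d=2, jump=1, S_3=0
t=3: S=0, d=4, jump=-2, S_4=-2
t=4: S=-2, d=1, jump=0, S_5=-2
t=5: S=-2, d=4, jump=-2, S_6=-4
t=6: S=-4, d=2, jump=1, S_7=-3
t=7: S=-3, d=0, jump=0, S_8=-3


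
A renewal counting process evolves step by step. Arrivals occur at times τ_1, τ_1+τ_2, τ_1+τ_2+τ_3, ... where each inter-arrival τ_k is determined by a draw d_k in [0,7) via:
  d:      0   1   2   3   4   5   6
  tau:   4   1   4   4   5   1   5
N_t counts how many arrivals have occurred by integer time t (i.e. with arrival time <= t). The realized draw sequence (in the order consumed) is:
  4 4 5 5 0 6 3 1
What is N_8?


1

draw d_1=4: τ_1=5, arrival time A_1=5
draw d_2=4: τ_2=5, arrival time A_2=10
draw d_3=5: τ_3=1, arrival time A_3=11
draw d_4=5: τ_4=1, arrival time A_4=12
draw d_5=0: τ_5=4, arrival time A_5=16
draw d_6=6: τ_6=5, arrival time A_6=21
draw d_7=3: τ_7=4, arrival time A_7=25
draw d_8=1: τ_8=1, arrival time A_8=26
N_t over t=0..8: 0:0 1:0 2:0 3:0 4:0 5:1 6:1 7:1 8:1


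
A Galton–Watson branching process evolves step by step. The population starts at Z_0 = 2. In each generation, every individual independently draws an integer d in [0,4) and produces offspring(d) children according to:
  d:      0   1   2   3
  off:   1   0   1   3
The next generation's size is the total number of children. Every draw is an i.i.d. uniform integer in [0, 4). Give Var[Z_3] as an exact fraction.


Outcome values over d=0..3: [1, 0, 1, 3]
Σy = 5, Σy² = 11, M = 4
μ = 5/4 = 5/4,  σ² = 11/4 − (5/4)² = 19/16
V_0 = 0, E_0 = 2
V_1 = 19/16·E_0 + (5/4)²·V_0 = 19/8;  E_1 = 5/2
V_2 = 19/16·E_1 + (5/4)²·V_1 = 855/128;  E_2 = 25/8
V_3 = 19/16·E_2 + (5/4)²·V_2 = 28975/2048;  E_3 = 125/32

28975/2048


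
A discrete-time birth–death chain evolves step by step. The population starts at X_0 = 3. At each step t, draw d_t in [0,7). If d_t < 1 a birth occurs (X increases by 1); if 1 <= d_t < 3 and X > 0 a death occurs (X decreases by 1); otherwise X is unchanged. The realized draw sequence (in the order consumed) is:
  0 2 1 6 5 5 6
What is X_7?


2

t=0: X=3, d=0 → birth, X_1=4
t=1: X=4, d=2 → death, X_2=3
t=2: X=3, d=1 → death, X_3=2
t=3: X=2, d=6 → hold, X_4=2
t=4: X=2, d=5 → hold, X_5=2
t=5: X=2, d=5 → hold, X_6=2
t=6: X=2, d=6 → hold, X_7=2


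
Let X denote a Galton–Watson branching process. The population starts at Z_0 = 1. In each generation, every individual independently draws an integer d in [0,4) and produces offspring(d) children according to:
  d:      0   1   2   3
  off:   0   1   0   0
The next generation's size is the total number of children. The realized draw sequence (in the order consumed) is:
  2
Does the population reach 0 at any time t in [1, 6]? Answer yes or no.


gen 0: Z_0=1, draws=[2], offspring=[0], Z_1=0
gen 1: Z_1=0, draws=[], offspring=[], Z_2=0
gen 2: Z_2=0, draws=[], offspring=[], Z_3=0
gen 3: Z_3=0, draws=[], offspring=[], Z_4=0
gen 4: Z_4=0, draws=[], offspring=[], Z_5=0
gen 5: Z_5=0, draws=[], offspring=[], Z_6=0

yes


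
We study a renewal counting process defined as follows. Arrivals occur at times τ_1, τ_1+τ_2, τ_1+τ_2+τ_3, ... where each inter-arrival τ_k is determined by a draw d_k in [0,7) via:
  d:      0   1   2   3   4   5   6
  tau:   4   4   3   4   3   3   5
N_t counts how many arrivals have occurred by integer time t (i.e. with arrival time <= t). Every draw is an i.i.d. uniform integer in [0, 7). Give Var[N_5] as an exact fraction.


Inter-arrival values over d=0..6: [4, 4, 3, 4, 3, 3, 5]
Each d has probability 1/7, so the pmf of τ is: f(3) = 3/7, f(4) = 3/7, f(5) = 1/7
Let p_n(j) = P(N_n = j), with p_0 = [1]. Condition on τ_1: p_n(0) = P(τ > n), and for j >= 1, p_n(j) = Σ_{k<=n} f(k)·p_{n−k}(j−1)
p_1 = [1]  (j = 0)
p_2 = [1]  (j = 0)
p_3 = [4/7, 3/7]  (j = 0..1)
p_4 = [1/7, 6/7]  (j = 0..1)
p_5 = [0, 1]  (j = 0..1)
E[N_5] = Σ j·p_5(j) = 1;  E[N_5²] = Σ j²·p_5(j) = 1
Var[N_5] = 1 − (1)² = 0

0


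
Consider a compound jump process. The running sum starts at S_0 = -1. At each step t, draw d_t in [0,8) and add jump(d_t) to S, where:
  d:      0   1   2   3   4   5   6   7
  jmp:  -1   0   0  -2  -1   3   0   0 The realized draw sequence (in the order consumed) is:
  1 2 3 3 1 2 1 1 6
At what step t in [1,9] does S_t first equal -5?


4

t=0: S=-1, d=1, jump=0, S_1=-1
t=1: S=-1, d=2, jump=0, S_2=-1
t=2: S=-1, d=3, jump=-2, S_3=-3
t=3: S=-3, d=3, jump=-2, S_4=-5
t=4: S=-5, d=1, jump=0, S_5=-5
t=5: S=-5, d=2, jump=0, S_6=-5
t=6: S=-5, d=1, jump=0, S_7=-5
t=7: S=-5, d=1, jump=0, S_8=-5
t=8: S=-5, d=6, jump=0, S_9=-5


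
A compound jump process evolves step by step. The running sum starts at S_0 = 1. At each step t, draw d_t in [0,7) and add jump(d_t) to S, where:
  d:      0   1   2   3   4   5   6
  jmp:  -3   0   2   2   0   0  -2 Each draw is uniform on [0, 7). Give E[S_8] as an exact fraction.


Outcome values over d=0..6: [-3, 0, 2, 2, 0, 0, -2]
Σy = -1, Σy² = 21, M = 7
μ = -1/7 = -1/7,  σ² = 21/7 − (-1/7)² = 146/49
E[S_8] = 1 + 8·(-1/7) = -1/7

-1/7


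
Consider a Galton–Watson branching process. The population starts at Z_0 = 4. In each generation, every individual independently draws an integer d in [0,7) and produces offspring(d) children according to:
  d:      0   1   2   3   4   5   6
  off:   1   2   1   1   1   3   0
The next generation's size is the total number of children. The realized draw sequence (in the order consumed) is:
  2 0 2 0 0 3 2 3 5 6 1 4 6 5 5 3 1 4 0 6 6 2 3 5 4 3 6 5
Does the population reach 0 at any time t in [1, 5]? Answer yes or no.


no

gen 0: Z_0=4, draws=[2, 0, 2, 0], offspring=[1, 1, 1, 1], Z_1=4
gen 1: Z_1=4, draws=[0, 3, 2, 3], offspring=[1, 1, 1, 1], Z_2=4
gen 2: Z_2=4, draws=[5, 6, 1, 4], offspring=[3, 0, 2, 1], Z_3=6
gen 3: Z_3=6, draws=[6, 5, 5, 3, 1, 4], offspring=[0, 3, 3, 1, 2, 1], Z_4=10
gen 4: Z_4=10, draws=[0, 6, 6, 2, 3, 5, 4, 3, 6, 5], offspring=[1, 0, 0, 1, 1, 3, 1, 1, 0, 3], Z_5=11


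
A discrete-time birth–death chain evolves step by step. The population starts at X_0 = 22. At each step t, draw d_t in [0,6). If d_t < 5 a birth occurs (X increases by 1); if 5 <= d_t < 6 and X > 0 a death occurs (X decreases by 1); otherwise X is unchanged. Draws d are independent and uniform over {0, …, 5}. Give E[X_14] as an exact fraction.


94/3

X can drop by at most 1 per step and X_0 = 22 > T = 14, so X_t >= 22 − t >= 8 > 0 for every t <= 14: the floor at 0 (the 'and X > 0' condition) never binds. Hence X_14 = X_0 + Σ_{t<14} Y_t with i.i.d. increments Y_t = y(d_t) ∈ {+1, −1, 0}.
Outcome values over d=0..5: [1, 1, 1, 1, 1, -1]
Σy = 4, Σy² = 6, M = 6
μ = 4/6 = 2/3,  σ² = 6/6 − (2/3)² = 5/9
E[X_14] = 22 + 14·(2/3) = 94/3


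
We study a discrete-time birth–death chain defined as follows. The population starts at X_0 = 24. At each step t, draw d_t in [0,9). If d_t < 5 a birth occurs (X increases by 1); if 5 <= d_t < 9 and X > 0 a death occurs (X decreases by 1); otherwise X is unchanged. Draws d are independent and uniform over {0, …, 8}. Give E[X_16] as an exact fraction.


X can drop by at most 1 per step and X_0 = 24 > T = 16, so X_t >= 24 − t >= 8 > 0 for every t <= 16: the floor at 0 (the 'and X > 0' condition) never binds. Hence X_16 = X_0 + Σ_{t<16} Y_t with i.i.d. increments Y_t = y(d_t) ∈ {+1, −1, 0}.
Outcome values over d=0..8: [1, 1, 1, 1, 1, -1, -1, -1, -1]
Σy = 1, Σy² = 9, M = 9
μ = 1/9 = 1/9,  σ² = 9/9 − (1/9)² = 80/81
E[X_16] = 24 + 16·(1/9) = 232/9

232/9


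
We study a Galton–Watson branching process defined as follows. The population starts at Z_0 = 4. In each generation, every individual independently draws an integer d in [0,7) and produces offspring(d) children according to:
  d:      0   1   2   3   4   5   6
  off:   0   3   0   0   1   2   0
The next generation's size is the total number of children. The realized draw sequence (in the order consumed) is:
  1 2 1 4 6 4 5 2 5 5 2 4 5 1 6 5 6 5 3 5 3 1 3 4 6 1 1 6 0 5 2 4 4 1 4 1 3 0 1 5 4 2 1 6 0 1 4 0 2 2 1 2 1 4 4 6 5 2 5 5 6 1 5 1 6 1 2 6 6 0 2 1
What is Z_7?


20

gen 0: Z_0=4, draws=[1, 2, 1, 4], offspring=[3, 0, 3, 1], Z_1=7
gen 1: Z_1=7, draws=[6, 4, 5, 2, 5, 5, 2], offspring=[0, 1, 2, 0, 2, 2, 0], Z_2=7
gen 2: Z_2=7, draws=[4, 5, 1, 6, 5, 6, 5], offspring=[1, 2, 3, 0, 2, 0, 2], Z_3=10
gen 3: Z_3=10, draws=[3, 5, 3, 1, 3, 4, 6, 1, 1, 6], offspring=[0, 2, 0, 3, 0, 1, 0, 3, 3, 0], Z_4=12
gen 4: Z_4=12, draws=[0, 5, 2, 4, 4, 1, 4, 1, 3, 0, 1, 5], offspring=[0, 2, 0, 1, 1, 3, 1, 3, 0, 0, 3, 2], Z_5=16
gen 5: Z_5=16, draws=[4, 2, 1, 6, 0, 1, 4, 0, 2, 2, 1, 2, 1, 4, 4, 6], offspring=[1, 0, 3, 0, 0, 3, 1, 0, 0, 0, 3, 0, 3, 1, 1, 0], Z_6=16
gen 6: Z_6=16, draws=[5, 2, 5, 5, 6, 1, 5, 1, 6, 1, 2, 6, 6, 0, 2, 1], offspring=[2, 0, 2, 2, 0, 3, 2, 3, 0, 3, 0, 0, 0, 0, 0, 3], Z_7=20


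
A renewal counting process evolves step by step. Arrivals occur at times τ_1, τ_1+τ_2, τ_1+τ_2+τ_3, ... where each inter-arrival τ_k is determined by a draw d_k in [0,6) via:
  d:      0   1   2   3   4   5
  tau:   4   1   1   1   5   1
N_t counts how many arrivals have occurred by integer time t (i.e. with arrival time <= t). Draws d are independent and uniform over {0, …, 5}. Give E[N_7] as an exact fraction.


Inter-arrival values over d=0..5: [4, 1, 1, 1, 5, 1]
Each d has probability 1/6, so the pmf of τ is: f(1) = 2/3, f(4) = 1/6, f(5) = 1/6
Renewal equation for m(n) = E[N_n]: condition on τ_1 = k (if k <= n, one arrival plus a fresh copy on the remaining n−k steps): m(n) = F(n) + Σ_{k<=n} f(k)·m(n−k), where F(n) = P(τ <= n) and m(0) = 0
m(1) = F(1) = 2/3
m(2) = F(2) + f(1)·m(1) = 2/3 + 2/3·2/3 = 10/9
m(3) = F(3) + f(1)·m(2) = 2/3 + 2/3·10/9 = 38/27
m(4) = F(4) + f(1)·m(3) = 5/6 + 2/3·38/27 = 287/162
m(5) = F(5) + f(1)·m(4) + f(4)·m(1) = 1 + 2/3·287/162 + 1/6·2/3 = 557/243
m(6) = F(6) + f(1)·m(5) + f(4)·m(2) + f(5)·m(1) = 1 + 2/3·557/243 + 1/6·10/9 + 1/6·2/3 = 2059/729
m(7) = F(7) + f(1)·m(6) + f(4)·m(3) + f(5)·m(2) = 1 + 2/3·2059/729 + 1/6·38/27 + 1/6·10/9 = 7223/2187
E[N_7] = m(7) = 7223/2187

7223/2187


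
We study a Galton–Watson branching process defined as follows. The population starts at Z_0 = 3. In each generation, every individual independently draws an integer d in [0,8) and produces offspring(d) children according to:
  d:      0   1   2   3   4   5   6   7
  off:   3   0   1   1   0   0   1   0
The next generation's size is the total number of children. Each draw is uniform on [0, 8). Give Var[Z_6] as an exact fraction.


Outcome values over d=0..7: [3, 0, 1, 1, 0, 0, 1, 0]
Σy = 6, Σy² = 12, M = 8
μ = 6/8 = 3/4,  σ² = 12/8 − (3/4)² = 15/16
V_0 = 0, E_0 = 3
V_1 = 15/16·E_0 + (3/4)²·V_0 = 45/16;  E_1 = 9/4
V_2 = 15/16·E_1 + (3/4)²·V_1 = 945/256;  E_2 = 27/16
V_3 = 15/16·E_2 + (3/4)²·V_2 = 14985/4096;  E_3 = 81/64
V_4 = 15/16·E_3 + (3/4)²·V_3 = 212625/65536;  E_4 = 243/256
V_5 = 15/16·E_4 + (3/4)²·V_4 = 2846745/1048576;  E_5 = 729/1024
V_6 = 15/16·E_5 + (3/4)²·V_5 = 36818145/16777216;  E_6 = 2187/4096

36818145/16777216


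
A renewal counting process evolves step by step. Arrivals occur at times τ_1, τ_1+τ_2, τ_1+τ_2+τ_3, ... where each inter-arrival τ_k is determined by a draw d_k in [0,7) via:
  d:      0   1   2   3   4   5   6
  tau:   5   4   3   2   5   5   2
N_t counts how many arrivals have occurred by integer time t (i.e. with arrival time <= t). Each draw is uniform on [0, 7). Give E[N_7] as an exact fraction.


Inter-arrival values over d=0..6: [5, 4, 3, 2, 5, 5, 2]
Each d has probability 1/7, so the pmf of τ is: f(2) = 2/7, f(3) = 1/7, f(4) = 1/7, f(5) = 3/7
Renewal equation for m(n) = E[N_n]: condition on τ_1 = k (if k <= n, one arrival plus a fresh copy on the remaining n−k steps): m(n) = F(n) + Σ_{k<=n} f(k)·m(n−k), where F(n) = P(τ <= n) and m(0) = 0
m(1) = F(1) = 0
m(2) = F(2) = 2/7
m(3) = F(3) = 3/7
m(4) = F(4) + f(2)·m(2) = 4/7 + 2/7·2/7 = 32/49
m(5) = F(5) + f(2)·m(3) + f(3)·m(2) = 1 + 2/7·3/7 + 1/7·2/7 = 57/49
m(6) = F(6) + f(2)·m(4) + f(3)·m(3) + f(4)·m(2) = 1 + 2/7·32/49 + 1/7·3/7 + 1/7·2/7 = 442/343
m(7) = F(7) + f(2)·m(5) + f(3)·m(4) + f(4)·m(3) + f(5)·m(2) = 1 + 2/7·57/49 + 1/7·32/49 + 1/7·3/7 + 3/7·2/7 = 552/343
E[N_7] = m(7) = 552/343

552/343


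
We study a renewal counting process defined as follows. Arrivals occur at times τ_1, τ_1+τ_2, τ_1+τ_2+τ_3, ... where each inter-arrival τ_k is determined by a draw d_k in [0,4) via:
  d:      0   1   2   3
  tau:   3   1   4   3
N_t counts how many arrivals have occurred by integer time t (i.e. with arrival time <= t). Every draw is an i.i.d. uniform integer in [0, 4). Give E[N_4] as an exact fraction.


341/256

Inter-arrival values over d=0..3: [3, 1, 4, 3]
Each d has probability 1/4, so the pmf of τ is: f(1) = 1/4, f(3) = 1/2, f(4) = 1/4
Renewal equation for m(n) = E[N_n]: condition on τ_1 = k (if k <= n, one arrival plus a fresh copy on the remaining n−k steps): m(n) = F(n) + Σ_{k<=n} f(k)·m(n−k), where F(n) = P(τ <= n) and m(0) = 0
m(1) = F(1) = 1/4
m(2) = F(2) + f(1)·m(1) = 1/4 + 1/4·1/4 = 5/16
m(3) = F(3) + f(1)·m(2) = 3/4 + 1/4·5/16 = 53/64
m(4) = F(4) + f(1)·m(3) + f(3)·m(1) = 1 + 1/4·53/64 + 1/2·1/4 = 341/256
E[N_4] = m(4) = 341/256


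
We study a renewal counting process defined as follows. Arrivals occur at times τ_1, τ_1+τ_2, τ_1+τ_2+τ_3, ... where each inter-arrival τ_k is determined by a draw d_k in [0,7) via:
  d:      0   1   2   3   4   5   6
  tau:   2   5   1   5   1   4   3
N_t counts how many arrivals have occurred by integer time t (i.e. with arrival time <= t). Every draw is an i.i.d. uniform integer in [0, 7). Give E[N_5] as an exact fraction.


25554/16807

Inter-arrival values over d=0..6: [2, 5, 1, 5, 1, 4, 3]
Each d has probability 1/7, so the pmf of τ is: f(1) = 2/7, f(2) = 1/7, f(3) = 1/7, f(4) = 1/7, f(5) = 2/7
Renewal equation for m(n) = E[N_n]: condition on τ_1 = k (if k <= n, one arrival plus a fresh copy on the remaining n−k steps): m(n) = F(n) + Σ_{k<=n} f(k)·m(n−k), where F(n) = P(τ <= n) and m(0) = 0
m(1) = F(1) = 2/7
m(2) = F(2) + f(1)·m(1) = 3/7 + 2/7·2/7 = 25/49
m(3) = F(3) + f(1)·m(2) + f(2)·m(1) = 4/7 + 2/7·25/49 + 1/7·2/7 = 260/343
m(4) = F(4) + f(1)·m(3) + f(2)·m(2) + f(3)·m(1) = 5/7 + 2/7·260/343 + 1/7·25/49 + 1/7·2/7 = 2508/2401
m(5) = F(5) + f(1)·m(4) + f(2)·m(3) + f(3)·m(2) + f(4)·m(1) = 1 + 2/7·2508/2401 + 1/7·260/343 + 1/7·25/49 + 1/7·2/7 = 25554/16807
E[N_5] = m(5) = 25554/16807


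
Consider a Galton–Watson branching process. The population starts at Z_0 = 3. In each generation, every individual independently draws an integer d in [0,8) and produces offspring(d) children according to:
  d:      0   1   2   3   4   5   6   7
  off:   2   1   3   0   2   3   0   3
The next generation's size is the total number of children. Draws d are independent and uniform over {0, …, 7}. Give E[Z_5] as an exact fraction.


Outcome values over d=0..7: [2, 1, 3, 0, 2, 3, 0, 3]
Σy = 14, Σy² = 36, M = 8
μ = 14/8 = 7/4,  σ² = 36/8 − (7/4)² = 23/16
E[Z_0] = 3
E[Z_1] = 7/4·E[Z_0] = 21/4
E[Z_2] = 7/4·E[Z_1] = 147/16
E[Z_3] = 7/4·E[Z_2] = 1029/64
E[Z_4] = 7/4·E[Z_3] = 7203/256
E[Z_5] = 7/4·E[Z_4] = 50421/1024

50421/1024


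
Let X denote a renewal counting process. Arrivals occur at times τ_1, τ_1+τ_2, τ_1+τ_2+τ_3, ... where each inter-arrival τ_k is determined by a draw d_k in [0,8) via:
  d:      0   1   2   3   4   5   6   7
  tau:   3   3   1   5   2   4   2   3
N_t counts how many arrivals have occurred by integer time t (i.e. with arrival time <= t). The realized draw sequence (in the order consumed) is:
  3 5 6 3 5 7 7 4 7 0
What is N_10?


2

draw d_1=3: τ_1=5, arrival time A_1=5
draw d_2=5: τ_2=4, arrival time A_2=9
draw d_3=6: τ_3=2, arrival time A_3=11
draw d_4=3: τ_4=5, arrival time A_4=16
draw d_5=5: τ_5=4, arrival time A_5=20
draw d_6=7: τ_6=3, arrival time A_6=23
draw d_7=7: τ_7=3, arrival time A_7=26
draw d_8=4: τ_8=2, arrival time A_8=28
draw d_9=7: τ_9=3, arrival time A_9=31
draw d_10=0: τ_10=3, arrival time A_10=34
N_t over t=0..10: 0:0 1:0 2:0 3:0 4:0 5:1 6:1 7:1 8:1 9:2 10:2


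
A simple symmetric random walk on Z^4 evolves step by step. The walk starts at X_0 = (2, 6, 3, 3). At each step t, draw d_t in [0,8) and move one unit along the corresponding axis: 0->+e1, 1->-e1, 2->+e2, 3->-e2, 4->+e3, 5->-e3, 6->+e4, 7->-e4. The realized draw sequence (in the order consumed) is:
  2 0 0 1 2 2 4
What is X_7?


(3, 9, 4, 3)

t=0: X=(2, 6, 3, 3), d=2 → +e2, X_1=(2, 7, 3, 3)
t=1: X=(2, 7, 3, 3), d=0 → +e1, X_2=(3, 7, 3, 3)
t=2: X=(3, 7, 3, 3), d=0 → +e1, X_3=(4, 7, 3, 3)
t=3: X=(4, 7, 3, 3), d=1 → -e1, X_4=(3, 7, 3, 3)
t=4: X=(3, 7, 3, 3), d=2 → +e2, X_5=(3, 8, 3, 3)
t=5: X=(3, 8, 3, 3), d=2 → +e2, X_6=(3, 9, 3, 3)
t=6: X=(3, 9, 3, 3), d=4 → +e3, X_7=(3, 9, 4, 3)


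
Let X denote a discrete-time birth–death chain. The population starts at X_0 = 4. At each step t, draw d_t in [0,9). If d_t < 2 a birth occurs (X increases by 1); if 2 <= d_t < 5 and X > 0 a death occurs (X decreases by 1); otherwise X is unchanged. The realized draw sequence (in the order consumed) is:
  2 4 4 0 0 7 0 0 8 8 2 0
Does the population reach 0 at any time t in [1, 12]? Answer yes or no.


no

t=0: X=4, d=2 → death, X_1=3
t=1: X=3, d=4 → death, X_2=2
t=2: X=2, d=4 → death, X_3=1
t=3: X=1, d=0 → birth, X_4=2
t=4: X=2, d=0 → birth, X_5=3
t=5: X=3, d=7 → hold, X_6=3
t=6: X=3, d=0 → birth, X_7=4
t=7: X=4, d=0 → birth, X_8=5
t=8: X=5, d=8 → hold, X_9=5
t=9: X=5, d=8 → hold, X_10=5
t=10: X=5, d=2 → death, X_11=4
t=11: X=4, d=0 → birth, X_12=5


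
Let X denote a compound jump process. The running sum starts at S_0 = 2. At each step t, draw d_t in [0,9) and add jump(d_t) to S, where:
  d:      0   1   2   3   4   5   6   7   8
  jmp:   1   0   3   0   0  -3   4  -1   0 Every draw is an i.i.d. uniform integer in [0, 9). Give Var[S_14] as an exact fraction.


Outcome values over d=0..8: [1, 0, 3, 0, 0, -3, 4, -1, 0]
Σy = 4, Σy² = 36, M = 9
μ = 4/9 = 4/9,  σ² = 36/9 − (4/9)² = 308/81
Independent increments: Var[S_14] = 14·σ² = 14·(308/81) = 4312/81

4312/81


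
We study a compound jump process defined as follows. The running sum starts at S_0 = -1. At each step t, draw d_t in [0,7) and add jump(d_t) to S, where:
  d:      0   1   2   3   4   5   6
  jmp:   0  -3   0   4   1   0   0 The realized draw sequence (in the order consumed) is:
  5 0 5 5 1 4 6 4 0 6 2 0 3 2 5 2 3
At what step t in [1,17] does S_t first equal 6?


17

t=0: S=-1, d=5, jump=0, S_1=-1
t=1: S=-1, d=0, jump=0, S_2=-1
t=2: S=-1, d=5, jump=0, S_3=-1
t=3: S=-1, d=5, jump=0, S_4=-1
t=4: S=-1, d=1, jump=-3, S_5=-4
t=5: S=-4, d=4, jump=1, S_6=-3
t=6: S=-3, d=6, jump=0, S_7=-3
t=7: S=-3, d=4, jump=1, S_8=-2
t=8: S=-2, d=0, jump=0, S_9=-2
t=9: S=-2, d=6, jump=0, S_10=-2
t=10: S=-2, d=2, jump=0, S_11=-2
t=11: S=-2, d=0, jump=0, S_12=-2
t=12: S=-2, d=3, jump=4, S_13=2
t=13: S=2, d=2, jump=0, S_14=2
t=14: S=2, d=5, jump=0, S_15=2
t=15: S=2, d=2, jump=0, S_16=2
t=16: S=2, d=3, jump=4, S_17=6


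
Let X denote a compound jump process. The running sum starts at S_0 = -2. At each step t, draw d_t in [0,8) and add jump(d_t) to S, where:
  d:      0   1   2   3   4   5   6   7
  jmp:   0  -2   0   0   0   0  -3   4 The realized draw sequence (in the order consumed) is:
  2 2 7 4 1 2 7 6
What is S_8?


1

t=0: S=-2, d=2, jump=0, S_1=-2
t=1: S=-2, d=2, jump=0, S_2=-2
t=2: S=-2, d=7, jump=4, S_3=2
t=3: S=2, d=4, jump=0, S_4=2
t=4: S=2, d=1, jump=-2, S_5=0
t=5: S=0, d=2, jump=0, S_6=0
t=6: S=0, d=7, jump=4, S_7=4
t=7: S=4, d=6, jump=-3, S_8=1


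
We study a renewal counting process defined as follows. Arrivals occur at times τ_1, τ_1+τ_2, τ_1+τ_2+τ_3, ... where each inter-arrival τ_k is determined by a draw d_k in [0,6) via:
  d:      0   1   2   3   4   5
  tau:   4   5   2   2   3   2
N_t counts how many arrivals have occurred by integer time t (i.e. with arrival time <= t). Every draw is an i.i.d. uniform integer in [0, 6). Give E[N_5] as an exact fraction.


Inter-arrival values over d=0..5: [4, 5, 2, 2, 3, 2]
Each d has probability 1/6, so the pmf of τ is: f(2) = 1/2, f(3) = 1/6, f(4) = 1/6, f(5) = 1/6
Renewal equation for m(n) = E[N_n]: condition on τ_1 = k (if k <= n, one arrival plus a fresh copy on the remaining n−k steps): m(n) = F(n) + Σ_{k<=n} f(k)·m(n−k), where F(n) = P(τ <= n) and m(0) = 0
m(1) = F(1) = 0
m(2) = F(2) = 1/2
m(3) = F(3) = 2/3
m(4) = F(4) + f(2)·m(2) = 5/6 + 1/2·1/2 = 13/12
m(5) = F(5) + f(2)·m(3) + f(3)·m(2) = 1 + 1/2·2/3 + 1/6·1/2 = 17/12
E[N_5] = m(5) = 17/12

17/12


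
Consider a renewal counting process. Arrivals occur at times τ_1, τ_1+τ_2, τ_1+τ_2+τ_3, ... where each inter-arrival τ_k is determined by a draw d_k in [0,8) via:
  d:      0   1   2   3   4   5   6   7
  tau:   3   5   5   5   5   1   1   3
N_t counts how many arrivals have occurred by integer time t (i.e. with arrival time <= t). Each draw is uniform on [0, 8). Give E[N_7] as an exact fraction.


28325/16384

Inter-arrival values over d=0..7: [3, 5, 5, 5, 5, 1, 1, 3]
Each d has probability 1/8, so the pmf of τ is: f(1) = 1/4, f(3) = 1/4, f(5) = 1/2
Renewal equation for m(n) = E[N_n]: condition on τ_1 = k (if k <= n, one arrival plus a fresh copy on the remaining n−k steps): m(n) = F(n) + Σ_{k<=n} f(k)·m(n−k), where F(n) = P(τ <= n) and m(0) = 0
m(1) = F(1) = 1/4
m(2) = F(2) + f(1)·m(1) = 1/4 + 1/4·1/4 = 5/16
m(3) = F(3) + f(1)·m(2) = 1/2 + 1/4·5/16 = 37/64
m(4) = F(4) + f(1)·m(3) + f(3)·m(1) = 1/2 + 1/4·37/64 + 1/4·1/4 = 181/256
m(5) = F(5) + f(1)·m(4) + f(3)·m(2) = 1 + 1/4·181/256 + 1/4·5/16 = 1285/1024
m(6) = F(6) + f(1)·m(5) + f(3)·m(3) + f(5)·m(1) = 1 + 1/4·1285/1024 + 1/4·37/64 + 1/2·1/4 = 6485/4096
m(7) = F(7) + f(1)·m(6) + f(3)·m(4) + f(5)·m(2) = 1 + 1/4·6485/4096 + 1/4·181/256 + 1/2·5/16 = 28325/16384
E[N_7] = m(7) = 28325/16384


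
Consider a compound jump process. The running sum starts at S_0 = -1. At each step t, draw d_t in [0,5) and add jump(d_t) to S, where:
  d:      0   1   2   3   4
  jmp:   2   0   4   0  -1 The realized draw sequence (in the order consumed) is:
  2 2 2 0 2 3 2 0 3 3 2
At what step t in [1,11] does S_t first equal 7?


t=0: S=-1, d=2, jump=4, S_1=3
t=1: S=3, d=2, jump=4, S_2=7
t=2: S=7, d=2, jump=4, S_3=11
t=3: S=11, d=0, jump=2, S_4=13
t=4: S=13, d=2, jump=4, S_5=17
t=5: S=17, d=3, jump=0, S_6=17
t=6: S=17, d=2, jump=4, S_7=21
t=7: S=21, d=0, jump=2, S_8=23
t=8: S=23, d=3, jump=0, S_9=23
t=9: S=23, d=3, jump=0, S_10=23
t=10: S=23, d=2, jump=4, S_11=27

2


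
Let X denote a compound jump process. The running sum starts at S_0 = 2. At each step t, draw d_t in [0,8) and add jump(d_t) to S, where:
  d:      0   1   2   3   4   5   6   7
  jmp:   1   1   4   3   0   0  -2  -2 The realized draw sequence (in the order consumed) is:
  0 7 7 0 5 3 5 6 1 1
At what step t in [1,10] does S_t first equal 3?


1

t=0: S=2, d=0, jump=1, S_1=3
t=1: S=3, d=7, jump=-2, S_2=1
t=2: S=1, d=7, jump=-2, S_3=-1
t=3: S=-1, d=0, jump=1, S_4=0
t=4: S=0, d=5, jump=0, S_5=0
t=5: S=0, d=3, jump=3, S_6=3
t=6: S=3, d=5, jump=0, S_7=3
t=7: S=3, d=6, jump=-2, S_8=1
t=8: S=1, d=1, jump=1, S_9=2
t=9: S=2, d=1, jump=1, S_10=3


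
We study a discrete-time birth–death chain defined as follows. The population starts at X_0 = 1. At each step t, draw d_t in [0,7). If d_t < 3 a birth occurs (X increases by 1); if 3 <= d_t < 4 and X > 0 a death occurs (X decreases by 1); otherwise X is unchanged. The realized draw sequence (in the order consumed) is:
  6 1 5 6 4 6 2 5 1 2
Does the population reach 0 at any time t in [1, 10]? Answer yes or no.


no

t=0: X=1, d=6 → hold, X_1=1
t=1: X=1, d=1 → birth, X_2=2
t=2: X=2, d=5 → hold, X_3=2
t=3: X=2, d=6 → hold, X_4=2
t=4: X=2, d=4 → hold, X_5=2
t=5: X=2, d=6 → hold, X_6=2
t=6: X=2, d=2 → birth, X_7=3
t=7: X=3, d=5 → hold, X_8=3
t=8: X=3, d=1 → birth, X_9=4
t=9: X=4, d=2 → birth, X_10=5


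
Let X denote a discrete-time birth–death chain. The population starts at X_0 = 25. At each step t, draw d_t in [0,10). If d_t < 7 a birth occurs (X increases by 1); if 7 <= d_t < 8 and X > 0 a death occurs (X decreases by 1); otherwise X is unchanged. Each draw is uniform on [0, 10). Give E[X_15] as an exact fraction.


X can drop by at most 1 per step and X_0 = 25 > T = 15, so X_t >= 25 − t >= 10 > 0 for every t <= 15: the floor at 0 (the 'and X > 0' condition) never binds. Hence X_15 = X_0 + Σ_{t<15} Y_t with i.i.d. increments Y_t = y(d_t) ∈ {+1, −1, 0}.
Outcome values over d=0..9: [1, 1, 1, 1, 1, 1, 1, -1, 0, 0]
Σy = 6, Σy² = 8, M = 10
μ = 6/10 = 3/5,  σ² = 8/10 − (3/5)² = 11/25
E[X_15] = 25 + 15·(3/5) = 34

34


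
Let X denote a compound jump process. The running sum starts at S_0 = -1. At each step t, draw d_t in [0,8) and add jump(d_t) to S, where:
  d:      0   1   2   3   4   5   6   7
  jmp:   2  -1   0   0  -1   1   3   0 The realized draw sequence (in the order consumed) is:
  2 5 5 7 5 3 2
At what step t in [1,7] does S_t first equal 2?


t=0: S=-1, d=2, jump=0, S_1=-1
t=1: S=-1, d=5, jump=1, S_2=0
t=2: S=0, d=5, jump=1, S_3=1
t=3: S=1, d=7, jump=0, S_4=1
t=4: S=1, d=5, jump=1, S_5=2
t=5: S=2, d=3, jump=0, S_6=2
t=6: S=2, d=2, jump=0, S_7=2

5


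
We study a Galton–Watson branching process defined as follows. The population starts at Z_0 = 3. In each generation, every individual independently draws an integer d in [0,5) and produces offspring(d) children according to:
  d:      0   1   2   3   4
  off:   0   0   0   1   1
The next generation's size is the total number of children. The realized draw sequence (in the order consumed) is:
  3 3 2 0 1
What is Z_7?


0

gen 0: Z_0=3, draws=[3, 3, 2], offspring=[1, 1, 0], Z_1=2
gen 1: Z_1=2, draws=[0, 1], offspring=[0, 0], Z_2=0
gen 2: Z_2=0, draws=[], offspring=[], Z_3=0
gen 3: Z_3=0, draws=[], offspring=[], Z_4=0
gen 4: Z_4=0, draws=[], offspring=[], Z_5=0
gen 5: Z_5=0, draws=[], offspring=[], Z_6=0
gen 6: Z_6=0, draws=[], offspring=[], Z_7=0


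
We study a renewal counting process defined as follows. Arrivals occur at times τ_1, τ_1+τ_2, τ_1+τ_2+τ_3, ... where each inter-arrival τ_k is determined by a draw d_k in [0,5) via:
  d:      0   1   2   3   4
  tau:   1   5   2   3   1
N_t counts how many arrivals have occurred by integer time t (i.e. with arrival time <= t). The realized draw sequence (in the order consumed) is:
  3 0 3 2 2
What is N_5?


2

draw d_1=3: τ_1=3, arrival time A_1=3
draw d_2=0: τ_2=1, arrival time A_2=4
draw d_3=3: τ_3=3, arrival time A_3=7
draw d_4=2: τ_4=2, arrival time A_4=9
draw d_5=2: τ_5=2, arrival time A_5=11
N_t over t=0..5: 0:0 1:0 2:0 3:1 4:2 5:2


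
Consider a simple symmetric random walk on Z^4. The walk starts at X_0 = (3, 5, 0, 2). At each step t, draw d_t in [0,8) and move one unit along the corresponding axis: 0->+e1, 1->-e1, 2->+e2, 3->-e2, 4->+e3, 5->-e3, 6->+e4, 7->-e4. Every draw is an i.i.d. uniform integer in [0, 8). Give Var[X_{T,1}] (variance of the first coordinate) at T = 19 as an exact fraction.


19/4

Outcome values over d=0..7: [1, -1, 0, 0, 0, 0, 0, 0]
Σy = 0, Σy² = 2, M = 8
μ = 0/8 = 0,  σ² = 2/8 − (0)² = 1/4
Independent increments: Var[X_19] = 19·σ² = 19·(1/4) = 19/4


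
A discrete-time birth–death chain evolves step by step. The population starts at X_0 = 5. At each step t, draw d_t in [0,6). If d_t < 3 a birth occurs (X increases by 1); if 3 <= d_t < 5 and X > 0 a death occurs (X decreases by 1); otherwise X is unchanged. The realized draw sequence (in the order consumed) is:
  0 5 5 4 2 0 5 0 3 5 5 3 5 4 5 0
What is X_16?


t=0: X=5, d=0 → birth, X_1=6
t=1: X=6, d=5 → hold, X_2=6
t=2: X=6, d=5 → hold, X_3=6
t=3: X=6, d=4 → death, X_4=5
t=4: X=5, d=2 → birth, X_5=6
t=5: X=6, d=0 → birth, X_6=7
t=6: X=7, d=5 → hold, X_7=7
t=7: X=7, d=0 → birth, X_8=8
t=8: X=8, d=3 → death, X_9=7
t=9: X=7, d=5 → hold, X_10=7
t=10: X=7, d=5 → hold, X_11=7
t=11: X=7, d=3 → death, X_12=6
t=12: X=6, d=5 → hold, X_13=6
t=13: X=6, d=4 → death, X_14=5
t=14: X=5, d=5 → hold, X_15=5
t=15: X=5, d=0 → birth, X_16=6

6


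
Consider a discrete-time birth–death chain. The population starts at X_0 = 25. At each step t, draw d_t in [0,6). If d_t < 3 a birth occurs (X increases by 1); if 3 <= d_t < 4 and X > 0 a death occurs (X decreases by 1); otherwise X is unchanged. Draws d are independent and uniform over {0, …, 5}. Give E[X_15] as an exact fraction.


X can drop by at most 1 per step and X_0 = 25 > T = 15, so X_t >= 25 − t >= 10 > 0 for every t <= 15: the floor at 0 (the 'and X > 0' condition) never binds. Hence X_15 = X_0 + Σ_{t<15} Y_t with i.i.d. increments Y_t = y(d_t) ∈ {+1, −1, 0}.
Outcome values over d=0..5: [1, 1, 1, -1, 0, 0]
Σy = 2, Σy² = 4, M = 6
μ = 2/6 = 1/3,  σ² = 4/6 − (1/3)² = 5/9
E[X_15] = 25 + 15·(1/3) = 30

30


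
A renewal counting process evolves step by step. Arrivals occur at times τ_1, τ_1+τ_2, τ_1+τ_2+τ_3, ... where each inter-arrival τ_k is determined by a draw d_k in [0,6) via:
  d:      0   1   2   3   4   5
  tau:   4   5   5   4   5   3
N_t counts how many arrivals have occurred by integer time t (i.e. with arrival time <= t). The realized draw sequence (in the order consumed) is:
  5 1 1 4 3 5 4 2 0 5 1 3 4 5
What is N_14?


draw d_1=5: τ_1=3, arrival time A_1=3
draw d_2=1: τ_2=5, arrival time A_2=8
draw d_3=1: τ_3=5, arrival time A_3=13
draw d_4=4: τ_4=5, arrival time A_4=18
draw d_5=3: τ_5=4, arrival time A_5=22
draw d_6=5: τ_6=3, arrival time A_6=25
draw d_7=4: τ_7=5, arrival time A_7=30
draw d_8=2: τ_8=5, arrival time A_8=35
draw d_9=0: τ_9=4, arrival time A_9=39
draw d_10=5: τ_10=3, arrival time A_10=42
draw d_11=1: τ_11=5, arrival time A_11=47
draw d_12=3: τ_12=4, arrival time A_12=51
draw d_13=4: τ_13=5, arrival time A_13=56
draw d_14=5: τ_14=3, arrival time A_14=59
N_t over t=0..14: 0:0 1:0 2:0 3:1 4:1 5:1 6:1 7:1 8:2 9:2 10:2 11:2 12:2 13:3 14:3

3
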